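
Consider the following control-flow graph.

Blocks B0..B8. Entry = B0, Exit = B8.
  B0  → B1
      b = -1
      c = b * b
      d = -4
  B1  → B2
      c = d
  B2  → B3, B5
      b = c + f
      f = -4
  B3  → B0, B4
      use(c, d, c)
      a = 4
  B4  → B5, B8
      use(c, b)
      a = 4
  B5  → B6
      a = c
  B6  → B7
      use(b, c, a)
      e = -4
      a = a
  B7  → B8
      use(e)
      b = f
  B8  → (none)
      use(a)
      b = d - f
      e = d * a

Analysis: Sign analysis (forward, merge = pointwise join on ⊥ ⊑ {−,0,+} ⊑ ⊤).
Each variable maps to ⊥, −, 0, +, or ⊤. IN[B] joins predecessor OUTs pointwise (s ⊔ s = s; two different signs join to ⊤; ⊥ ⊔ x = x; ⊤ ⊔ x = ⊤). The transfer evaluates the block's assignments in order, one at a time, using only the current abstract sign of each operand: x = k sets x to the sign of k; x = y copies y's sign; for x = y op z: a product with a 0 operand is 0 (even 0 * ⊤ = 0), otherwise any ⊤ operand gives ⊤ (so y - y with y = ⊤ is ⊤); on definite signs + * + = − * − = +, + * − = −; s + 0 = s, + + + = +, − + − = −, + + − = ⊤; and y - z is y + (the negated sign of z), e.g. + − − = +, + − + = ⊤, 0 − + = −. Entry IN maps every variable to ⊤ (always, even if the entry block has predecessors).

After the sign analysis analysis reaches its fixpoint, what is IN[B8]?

Answer: {a: ⊤, b: ⊤, c: -, d: -, e: ⊤, f: -}

Trace:
Fixpoint table:
  B0:  IN=(all ⊤)  OUT={b:-, c:+, d:-; rest ⊤}
  B1:  IN={b:-, c:+, d:-; rest ⊤}  OUT={b:-, c:-, d:-; rest ⊤}
  B2:  IN={b:-, c:-, d:-; rest ⊤}  OUT={c:-, d:-, f:-; rest ⊤}
  B3:  IN={c:-, d:-, f:-; rest ⊤}  OUT={a:+, c:-, d:-, f:-; rest ⊤}
  B4:  IN={a:+, c:-, d:-, f:-; rest ⊤}  OUT={a:+, c:-, d:-, f:-; rest ⊤}
  B5:  IN={c:-, d:-, f:-; rest ⊤}  OUT={a:-, c:-, d:-, f:-; rest ⊤}
  B6:  IN={a:-, c:-, d:-, f:-; rest ⊤}  OUT={a:-, c:-, d:-, e:-, f:-; rest ⊤}
  B7:  IN={a:-, c:-, d:-, e:-, f:-; rest ⊤}  OUT={a:-, b:-, c:-, d:-, e:-, f:-; rest ⊤}
  B8:  IN={c:-, d:-, f:-; rest ⊤}  OUT={c:-, d:-, f:-; rest ⊤}

Merge at B8: IN[B8] = OUT[B4] ⊔ OUT[B7] = {a: ⊤, b: ⊤, c: -, d: -, e: ⊤, f: -}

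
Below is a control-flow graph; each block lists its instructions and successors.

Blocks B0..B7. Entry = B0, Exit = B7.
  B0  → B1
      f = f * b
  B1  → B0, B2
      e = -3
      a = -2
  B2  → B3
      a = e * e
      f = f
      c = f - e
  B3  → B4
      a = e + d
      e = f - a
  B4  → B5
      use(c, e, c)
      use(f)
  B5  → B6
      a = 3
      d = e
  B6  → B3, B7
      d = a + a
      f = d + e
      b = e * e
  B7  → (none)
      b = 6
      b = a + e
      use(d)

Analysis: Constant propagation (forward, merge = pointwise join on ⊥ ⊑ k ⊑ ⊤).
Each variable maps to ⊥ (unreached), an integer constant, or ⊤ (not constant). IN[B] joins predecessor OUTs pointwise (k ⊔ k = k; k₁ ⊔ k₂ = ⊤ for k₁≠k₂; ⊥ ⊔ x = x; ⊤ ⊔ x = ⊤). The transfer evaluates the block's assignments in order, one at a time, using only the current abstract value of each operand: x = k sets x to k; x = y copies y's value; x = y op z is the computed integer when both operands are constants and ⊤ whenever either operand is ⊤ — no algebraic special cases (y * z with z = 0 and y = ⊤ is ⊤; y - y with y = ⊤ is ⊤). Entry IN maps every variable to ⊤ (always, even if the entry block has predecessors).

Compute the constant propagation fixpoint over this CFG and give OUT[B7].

Answer: {a: 3, b: ⊤, c: ⊤, d: 6, e: ⊤, f: ⊤}

Working:
Per-block solution:
  B0:   IN=(all ⊤)   OUT=(all ⊤)
  B1:   IN=(all ⊤)   OUT={a:-2, e:-3; rest ⊤}
  B2:   IN={a:-2, e:-3; rest ⊤}   OUT={a:9, e:-3; rest ⊤}
  B3:   IN=(all ⊤)   OUT=(all ⊤)
  B4:   IN=(all ⊤)   OUT=(all ⊤)
  B5:   IN=(all ⊤)   OUT={a:3; rest ⊤}
  B6:   IN={a:3; rest ⊤}   OUT={a:3, d:6; rest ⊤}
  B7:   IN={a:3, d:6; rest ⊤}   OUT={a:3, d:6; rest ⊤}

Merge at B7: IN[B7] = OUT[B6] = {a: 3, b: ⊤, c: ⊤, d: 6, e: ⊤, f: ⊤}
Applying B7's transfer function to that IN value gives OUT[B7] (row B7 above).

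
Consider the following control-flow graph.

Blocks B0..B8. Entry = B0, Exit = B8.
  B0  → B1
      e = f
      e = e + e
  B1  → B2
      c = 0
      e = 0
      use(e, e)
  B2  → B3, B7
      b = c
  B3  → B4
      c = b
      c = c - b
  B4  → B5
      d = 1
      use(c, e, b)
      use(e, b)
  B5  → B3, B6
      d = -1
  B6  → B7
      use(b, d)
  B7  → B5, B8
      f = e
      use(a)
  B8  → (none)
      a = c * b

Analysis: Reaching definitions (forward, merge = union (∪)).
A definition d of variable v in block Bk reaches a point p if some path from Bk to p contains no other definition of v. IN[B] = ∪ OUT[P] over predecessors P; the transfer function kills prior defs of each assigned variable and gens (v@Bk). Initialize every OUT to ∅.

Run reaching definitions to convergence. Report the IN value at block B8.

Answer: {b@B2, c@B1, c@B3, d@B5, e@B1, f@B7}

Derivation:
Per-block solution:
  B0:  IN={}  OUT={e@B0}
  B1:  IN={e@B0}  OUT={c@B1, e@B1}
  B2:  IN={c@B1, e@B1}  OUT={b@B2, c@B1, e@B1}
  B3:  IN={b@B2, c@B1, c@B3, d@B5, e@B1, f@B7}  OUT={b@B2, c@B3, d@B5, e@B1, f@B7}
  B4:  IN={b@B2, c@B3, d@B5, e@B1, f@B7}  OUT={b@B2, c@B3, d@B4, e@B1, f@B7}
  B5:  IN={b@B2, c@B1, c@B3, d@B4, d@B5, e@B1, f@B7}  OUT={b@B2, c@B1, c@B3, d@B5, e@B1, f@B7}
  B6:  IN={b@B2, c@B1, c@B3, d@B5, e@B1, f@B7}  OUT={b@B2, c@B1, c@B3, d@B5, e@B1, f@B7}
  B7:  IN={b@B2, c@B1, c@B3, d@B5, e@B1, f@B7}  OUT={b@B2, c@B1, c@B3, d@B5, e@B1, f@B7}
  B8:  IN={b@B2, c@B1, c@B3, d@B5, e@B1, f@B7}  OUT={a@B8, b@B2, c@B1, c@B3, d@B5, e@B1, f@B7}

Merge at B8: IN[B8] = OUT[B7] = {b@B2, c@B1, c@B3, d@B5, e@B1, f@B7}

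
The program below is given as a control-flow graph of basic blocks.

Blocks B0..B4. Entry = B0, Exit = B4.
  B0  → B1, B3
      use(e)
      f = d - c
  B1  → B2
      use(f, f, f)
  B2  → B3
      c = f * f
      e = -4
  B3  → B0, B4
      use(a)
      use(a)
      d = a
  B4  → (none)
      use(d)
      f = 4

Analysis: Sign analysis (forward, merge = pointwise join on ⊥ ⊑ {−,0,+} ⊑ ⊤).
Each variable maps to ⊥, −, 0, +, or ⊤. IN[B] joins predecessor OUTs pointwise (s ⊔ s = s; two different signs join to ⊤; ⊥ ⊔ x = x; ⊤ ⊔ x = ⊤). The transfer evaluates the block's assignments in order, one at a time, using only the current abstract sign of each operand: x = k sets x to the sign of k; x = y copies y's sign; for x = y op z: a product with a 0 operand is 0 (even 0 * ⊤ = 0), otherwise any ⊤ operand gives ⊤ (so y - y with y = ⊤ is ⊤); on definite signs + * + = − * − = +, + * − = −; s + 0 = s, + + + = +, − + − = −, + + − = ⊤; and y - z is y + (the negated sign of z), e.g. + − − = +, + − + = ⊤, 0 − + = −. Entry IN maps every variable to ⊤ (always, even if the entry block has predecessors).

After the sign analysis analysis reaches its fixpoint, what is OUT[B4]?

Answer: {a: ⊤, b: ⊤, c: ⊤, d: ⊤, e: ⊤, f: +}

Working:
Converged values:
  B0:   IN=(all ⊤)   OUT=(all ⊤)
  B1:   IN=(all ⊤)   OUT=(all ⊤)
  B2:   IN=(all ⊤)   OUT={e:-; rest ⊤}
  B3:   IN=(all ⊤)   OUT=(all ⊤)
  B4:   IN=(all ⊤)   OUT={f:+; rest ⊤}

Merge at B4: IN[B4] = OUT[B3] = {a: ⊤, b: ⊤, c: ⊤, d: ⊤, e: ⊤, f: ⊤}
Applying B4's transfer function to that IN value gives OUT[B4] (row B4 above).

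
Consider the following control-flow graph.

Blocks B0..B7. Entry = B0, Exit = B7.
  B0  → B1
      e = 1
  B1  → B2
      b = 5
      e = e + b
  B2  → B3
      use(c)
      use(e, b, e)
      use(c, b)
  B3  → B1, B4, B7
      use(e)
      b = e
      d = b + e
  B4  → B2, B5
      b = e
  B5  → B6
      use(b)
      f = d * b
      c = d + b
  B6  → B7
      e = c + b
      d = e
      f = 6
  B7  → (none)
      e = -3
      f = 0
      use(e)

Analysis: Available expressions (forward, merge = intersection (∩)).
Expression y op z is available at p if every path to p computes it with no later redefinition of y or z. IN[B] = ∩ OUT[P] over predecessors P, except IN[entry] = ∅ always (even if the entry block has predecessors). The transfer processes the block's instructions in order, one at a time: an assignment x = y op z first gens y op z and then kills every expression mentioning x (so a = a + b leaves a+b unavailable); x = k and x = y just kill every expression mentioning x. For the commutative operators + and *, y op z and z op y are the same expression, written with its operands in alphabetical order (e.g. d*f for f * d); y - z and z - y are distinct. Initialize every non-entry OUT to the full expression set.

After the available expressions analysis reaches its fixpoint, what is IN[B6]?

Answer: {b*d, b+d}

Trace:
Per-block solution:
  B0:   IN={}   OUT={}
  B1:   IN={}   OUT={}
  B2:   IN={}   OUT={}
  B3:   IN={}   OUT={b+e}
  B4:   IN={b+e}   OUT={}
  B5:   IN={}   OUT={b*d, b+d}
  B6:   IN={b*d, b+d}   OUT={b+c}
  B7:   IN={}   OUT={}

Merge at B6: IN[B6] = OUT[B5] = {b*d, b+d}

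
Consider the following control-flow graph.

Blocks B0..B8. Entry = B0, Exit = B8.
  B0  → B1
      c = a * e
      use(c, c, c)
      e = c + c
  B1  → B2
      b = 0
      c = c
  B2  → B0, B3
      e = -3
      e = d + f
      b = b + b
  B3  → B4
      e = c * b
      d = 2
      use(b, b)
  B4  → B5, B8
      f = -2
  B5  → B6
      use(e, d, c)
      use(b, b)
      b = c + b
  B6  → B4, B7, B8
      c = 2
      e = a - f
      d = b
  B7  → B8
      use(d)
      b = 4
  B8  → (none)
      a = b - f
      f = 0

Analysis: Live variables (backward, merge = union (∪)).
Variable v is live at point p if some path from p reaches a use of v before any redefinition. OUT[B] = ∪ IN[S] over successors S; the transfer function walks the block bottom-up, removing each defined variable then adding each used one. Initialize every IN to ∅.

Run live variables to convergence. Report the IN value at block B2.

Answer: {a, b, c, d, f}

Working:
Fixpoint table:
  B0:   IN={a, d, e, f}   OUT={a, c, d, f}
  B1:   IN={a, c, d, f}   OUT={a, b, c, d, f}
  B2:   IN={a, b, c, d, f}   OUT={a, b, c, d, e, f}
  B3:   IN={a, b, c}   OUT={a, b, c, d, e}
  B4:   IN={a, b, c, d, e}   OUT={a, b, c, d, e, f}
  B5:   IN={a, b, c, d, e, f}   OUT={a, b, f}
  B6:   IN={a, b, f}   OUT={a, b, c, d, e, f}
  B7:   IN={d, f}   OUT={b, f}
  B8:   IN={b, f}   OUT={}

Merge at B2: OUT[B2] = IN[B0] ⊔ IN[B3] = {a, b, c, d, e, f}
Applying B2's transfer function to that OUT value gives IN[B2] (row B2 above).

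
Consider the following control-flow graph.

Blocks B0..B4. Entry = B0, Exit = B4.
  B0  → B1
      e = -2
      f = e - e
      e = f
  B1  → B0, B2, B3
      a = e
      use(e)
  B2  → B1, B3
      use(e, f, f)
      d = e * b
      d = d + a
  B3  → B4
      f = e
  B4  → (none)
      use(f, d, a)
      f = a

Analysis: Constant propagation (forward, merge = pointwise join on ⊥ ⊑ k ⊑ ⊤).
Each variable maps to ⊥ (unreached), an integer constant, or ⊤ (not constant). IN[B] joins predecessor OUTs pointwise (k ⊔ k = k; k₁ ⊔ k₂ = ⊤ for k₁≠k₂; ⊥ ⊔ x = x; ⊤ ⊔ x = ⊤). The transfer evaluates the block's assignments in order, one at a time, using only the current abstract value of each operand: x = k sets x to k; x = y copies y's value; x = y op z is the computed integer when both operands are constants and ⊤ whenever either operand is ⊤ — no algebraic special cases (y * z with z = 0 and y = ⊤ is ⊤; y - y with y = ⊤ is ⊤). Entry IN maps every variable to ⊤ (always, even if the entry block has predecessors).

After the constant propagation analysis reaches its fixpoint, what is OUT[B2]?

Answer: {a: 0, b: ⊤, c: ⊤, d: ⊤, e: 0, f: 0}

Trace:
Per-block solution:
  B0:  IN=(all ⊤)  OUT={e:0, f:0; rest ⊤}
  B1:  IN={e:0, f:0; rest ⊤}  OUT={a:0, e:0, f:0; rest ⊤}
  B2:  IN={a:0, e:0, f:0; rest ⊤}  OUT={a:0, e:0, f:0; rest ⊤}
  B3:  IN={a:0, e:0, f:0; rest ⊤}  OUT={a:0, e:0, f:0; rest ⊤}
  B4:  IN={a:0, e:0, f:0; rest ⊤}  OUT={a:0, e:0, f:0; rest ⊤}

Merge at B2: IN[B2] = OUT[B1] = {a: 0, b: ⊤, c: ⊤, d: ⊤, e: 0, f: 0}
Applying B2's transfer function to that IN value gives OUT[B2] (row B2 above).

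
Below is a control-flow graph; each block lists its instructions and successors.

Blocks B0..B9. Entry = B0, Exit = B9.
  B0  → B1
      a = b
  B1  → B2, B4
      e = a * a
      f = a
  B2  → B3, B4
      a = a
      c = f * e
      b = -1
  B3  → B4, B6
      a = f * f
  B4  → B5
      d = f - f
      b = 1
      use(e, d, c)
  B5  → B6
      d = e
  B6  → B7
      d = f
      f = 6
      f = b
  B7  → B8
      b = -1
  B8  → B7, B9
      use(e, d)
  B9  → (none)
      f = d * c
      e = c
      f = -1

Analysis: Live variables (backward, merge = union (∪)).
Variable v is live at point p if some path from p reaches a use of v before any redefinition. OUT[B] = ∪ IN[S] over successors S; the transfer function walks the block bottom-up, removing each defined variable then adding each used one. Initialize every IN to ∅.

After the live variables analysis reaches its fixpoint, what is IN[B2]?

Answer: {a, e, f}

Trace:
Per-block solution:
  B0: | IN={b, c} | OUT={a, c}
  B1: | IN={a, c} | OUT={a, c, e, f}
  B2: | IN={a, e, f} | OUT={b, c, e, f}
  B3: | IN={b, c, e, f} | OUT={b, c, e, f}
  B4: | IN={c, e, f} | OUT={b, c, e, f}
  B5: | IN={b, c, e, f} | OUT={b, c, e, f}
  B6: | IN={b, c, e, f} | OUT={c, d, e}
  B7: | IN={c, d, e} | OUT={c, d, e}
  B8: | IN={c, d, e} | OUT={c, d, e}
  B9: | IN={c, d} | OUT={}

Merge at B2: OUT[B2] = IN[B3] ⊔ IN[B4] = {b, c, e, f}
Applying B2's transfer function to that OUT value gives IN[B2] (row B2 above).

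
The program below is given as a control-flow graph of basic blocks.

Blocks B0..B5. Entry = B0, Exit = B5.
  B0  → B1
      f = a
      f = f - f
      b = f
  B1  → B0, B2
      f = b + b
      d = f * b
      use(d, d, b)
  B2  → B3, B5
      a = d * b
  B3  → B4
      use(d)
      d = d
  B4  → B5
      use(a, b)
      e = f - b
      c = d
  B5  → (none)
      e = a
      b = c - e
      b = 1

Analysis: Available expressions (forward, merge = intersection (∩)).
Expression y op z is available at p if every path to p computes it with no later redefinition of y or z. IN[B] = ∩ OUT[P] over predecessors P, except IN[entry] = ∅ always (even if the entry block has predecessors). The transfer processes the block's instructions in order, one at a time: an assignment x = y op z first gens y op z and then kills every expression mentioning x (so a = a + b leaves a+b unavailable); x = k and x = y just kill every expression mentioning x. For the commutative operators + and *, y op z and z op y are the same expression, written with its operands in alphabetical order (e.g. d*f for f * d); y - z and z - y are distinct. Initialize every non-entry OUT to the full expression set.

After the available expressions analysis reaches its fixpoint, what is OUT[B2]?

Fixpoint table:
  B0:   IN={}   OUT={}
  B1:   IN={}   OUT={b*f, b+b}
  B2:   IN={b*f, b+b}   OUT={b*d, b*f, b+b}
  B3:   IN={b*d, b*f, b+b}   OUT={b*f, b+b}
  B4:   IN={b*f, b+b}   OUT={b*f, b+b, f-b}
  B5:   IN={b*f, b+b}   OUT={c-e}

Merge at B2: IN[B2] = OUT[B1] = {b*f, b+b}
Applying B2's transfer function to that IN value gives OUT[B2] (row B2 above).

Answer: {b*d, b*f, b+b}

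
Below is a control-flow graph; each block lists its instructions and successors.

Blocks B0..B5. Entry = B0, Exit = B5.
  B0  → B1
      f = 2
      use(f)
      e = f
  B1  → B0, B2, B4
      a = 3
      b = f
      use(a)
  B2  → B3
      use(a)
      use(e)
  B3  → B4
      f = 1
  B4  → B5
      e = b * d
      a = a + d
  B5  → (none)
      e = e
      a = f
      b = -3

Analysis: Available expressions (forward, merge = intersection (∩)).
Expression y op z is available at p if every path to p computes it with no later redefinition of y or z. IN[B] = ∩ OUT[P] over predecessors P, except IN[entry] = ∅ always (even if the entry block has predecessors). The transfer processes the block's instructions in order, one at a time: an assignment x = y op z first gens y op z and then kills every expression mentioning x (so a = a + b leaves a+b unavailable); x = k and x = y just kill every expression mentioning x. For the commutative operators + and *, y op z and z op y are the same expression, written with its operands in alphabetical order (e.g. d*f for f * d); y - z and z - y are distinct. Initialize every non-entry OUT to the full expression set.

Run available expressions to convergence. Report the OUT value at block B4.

Answer: {b*d}

Trace:
Fixpoint table:
  B0:   IN={}   OUT={}
  B1:   IN={}   OUT={}
  B2:   IN={}   OUT={}
  B3:   IN={}   OUT={}
  B4:   IN={}   OUT={b*d}
  B5:   IN={b*d}   OUT={}

Merge at B4: IN[B4] = OUT[B1] ∩ OUT[B3] = {}
Applying B4's transfer function to that IN value gives OUT[B4] (row B4 above).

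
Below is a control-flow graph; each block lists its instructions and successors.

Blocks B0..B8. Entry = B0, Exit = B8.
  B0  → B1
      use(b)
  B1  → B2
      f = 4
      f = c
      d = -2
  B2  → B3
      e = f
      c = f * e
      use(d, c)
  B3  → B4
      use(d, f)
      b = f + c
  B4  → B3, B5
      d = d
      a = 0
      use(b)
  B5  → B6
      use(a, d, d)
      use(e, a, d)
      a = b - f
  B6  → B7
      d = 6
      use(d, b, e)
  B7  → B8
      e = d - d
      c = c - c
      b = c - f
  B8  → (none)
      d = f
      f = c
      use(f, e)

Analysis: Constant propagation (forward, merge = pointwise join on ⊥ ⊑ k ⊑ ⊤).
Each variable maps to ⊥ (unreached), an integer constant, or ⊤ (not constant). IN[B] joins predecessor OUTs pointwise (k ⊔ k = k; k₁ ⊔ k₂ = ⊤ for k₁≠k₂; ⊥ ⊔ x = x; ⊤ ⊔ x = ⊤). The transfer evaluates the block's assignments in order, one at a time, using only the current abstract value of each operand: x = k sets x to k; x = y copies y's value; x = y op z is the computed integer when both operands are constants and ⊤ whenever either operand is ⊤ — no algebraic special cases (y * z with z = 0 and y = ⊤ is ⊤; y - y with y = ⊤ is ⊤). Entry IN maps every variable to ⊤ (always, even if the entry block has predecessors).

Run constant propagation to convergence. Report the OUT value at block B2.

Converged values:
  B0:   IN=(all ⊤)   OUT=(all ⊤)
  B1:   IN=(all ⊤)   OUT={d:-2; rest ⊤}
  B2:   IN={d:-2; rest ⊤}   OUT={d:-2; rest ⊤}
  B3:   IN={d:-2; rest ⊤}   OUT={d:-2; rest ⊤}
  B4:   IN={d:-2; rest ⊤}   OUT={a:0, d:-2; rest ⊤}
  B5:   IN={a:0, d:-2; rest ⊤}   OUT={d:-2; rest ⊤}
  B6:   IN={d:-2; rest ⊤}   OUT={d:6; rest ⊤}
  B7:   IN={d:6; rest ⊤}   OUT={d:6, e:0; rest ⊤}
  B8:   IN={d:6, e:0; rest ⊤}   OUT={e:0; rest ⊤}

Merge at B2: IN[B2] = OUT[B1] = {a: ⊤, b: ⊤, c: ⊤, d: -2, e: ⊤, f: ⊤}
Applying B2's transfer function to that IN value gives OUT[B2] (row B2 above).

Answer: {a: ⊤, b: ⊤, c: ⊤, d: -2, e: ⊤, f: ⊤}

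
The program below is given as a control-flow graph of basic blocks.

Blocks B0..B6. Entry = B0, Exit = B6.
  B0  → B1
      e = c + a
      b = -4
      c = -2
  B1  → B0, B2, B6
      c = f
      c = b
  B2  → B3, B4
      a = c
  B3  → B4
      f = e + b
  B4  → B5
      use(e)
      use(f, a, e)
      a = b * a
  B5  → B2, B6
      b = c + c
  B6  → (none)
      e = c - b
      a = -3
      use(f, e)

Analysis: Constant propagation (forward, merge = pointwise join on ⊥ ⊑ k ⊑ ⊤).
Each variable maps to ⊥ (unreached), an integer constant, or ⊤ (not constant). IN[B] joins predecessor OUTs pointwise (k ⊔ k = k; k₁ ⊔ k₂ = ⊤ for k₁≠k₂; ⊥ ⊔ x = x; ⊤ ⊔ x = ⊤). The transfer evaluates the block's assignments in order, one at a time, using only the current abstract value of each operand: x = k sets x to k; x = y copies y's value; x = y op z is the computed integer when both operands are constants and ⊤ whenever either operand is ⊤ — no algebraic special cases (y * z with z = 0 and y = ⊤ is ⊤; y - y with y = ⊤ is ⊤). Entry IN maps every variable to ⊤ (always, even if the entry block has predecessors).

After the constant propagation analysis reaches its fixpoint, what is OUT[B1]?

Answer: {a: ⊤, b: -4, c: -4, d: ⊤, e: ⊤, f: ⊤}

Trace:
Fixpoint table:
  B0: | IN=(all ⊤) | OUT={b:-4, c:-2; rest ⊤}
  B1: | IN={b:-4, c:-2; rest ⊤} | OUT={b:-4, c:-4; rest ⊤}
  B2: | IN={c:-4; rest ⊤} | OUT={a:-4, c:-4; rest ⊤}
  B3: | IN={a:-4, c:-4; rest ⊤} | OUT={a:-4, c:-4; rest ⊤}
  B4: | IN={a:-4, c:-4; rest ⊤} | OUT={c:-4; rest ⊤}
  B5: | IN={c:-4; rest ⊤} | OUT={b:-8, c:-4; rest ⊤}
  B6: | IN={c:-4; rest ⊤} | OUT={a:-3, c:-4; rest ⊤}

Merge at B1: IN[B1] = OUT[B0] = {a: ⊤, b: -4, c: -2, d: ⊤, e: ⊤, f: ⊤}
Applying B1's transfer function to that IN value gives OUT[B1] (row B1 above).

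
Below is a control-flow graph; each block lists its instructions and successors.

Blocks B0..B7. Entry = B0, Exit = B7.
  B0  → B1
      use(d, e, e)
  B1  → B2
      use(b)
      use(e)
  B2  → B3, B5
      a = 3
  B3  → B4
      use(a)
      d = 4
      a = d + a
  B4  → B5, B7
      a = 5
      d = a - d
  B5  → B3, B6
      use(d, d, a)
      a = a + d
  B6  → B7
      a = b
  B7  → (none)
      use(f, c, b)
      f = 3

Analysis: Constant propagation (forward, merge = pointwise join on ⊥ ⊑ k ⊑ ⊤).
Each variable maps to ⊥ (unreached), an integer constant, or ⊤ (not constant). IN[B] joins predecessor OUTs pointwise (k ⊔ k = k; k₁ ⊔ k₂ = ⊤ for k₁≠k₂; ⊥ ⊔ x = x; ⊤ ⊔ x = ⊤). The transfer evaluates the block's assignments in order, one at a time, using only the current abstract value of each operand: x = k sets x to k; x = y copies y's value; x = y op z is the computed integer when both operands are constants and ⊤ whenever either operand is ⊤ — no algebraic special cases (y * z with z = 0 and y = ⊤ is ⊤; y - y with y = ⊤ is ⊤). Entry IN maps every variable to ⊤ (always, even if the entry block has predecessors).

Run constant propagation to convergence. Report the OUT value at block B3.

Answer: {a: ⊤, b: ⊤, c: ⊤, d: 4, e: ⊤, f: ⊤}

Working:
Fixpoint table:
  B0:  IN=(all ⊤)  OUT=(all ⊤)
  B1:  IN=(all ⊤)  OUT=(all ⊤)
  B2:  IN=(all ⊤)  OUT={a:3; rest ⊤}
  B3:  IN=(all ⊤)  OUT={d:4; rest ⊤}
  B4:  IN={d:4; rest ⊤}  OUT={a:5, d:1; rest ⊤}
  B5:  IN=(all ⊤)  OUT=(all ⊤)
  B6:  IN=(all ⊤)  OUT=(all ⊤)
  B7:  IN=(all ⊤)  OUT={f:3; rest ⊤}

Merge at B3: IN[B3] = OUT[B2] ⊔ OUT[B5] = {a: ⊤, b: ⊤, c: ⊤, d: ⊤, e: ⊤, f: ⊤}
Applying B3's transfer function to that IN value gives OUT[B3] (row B3 above).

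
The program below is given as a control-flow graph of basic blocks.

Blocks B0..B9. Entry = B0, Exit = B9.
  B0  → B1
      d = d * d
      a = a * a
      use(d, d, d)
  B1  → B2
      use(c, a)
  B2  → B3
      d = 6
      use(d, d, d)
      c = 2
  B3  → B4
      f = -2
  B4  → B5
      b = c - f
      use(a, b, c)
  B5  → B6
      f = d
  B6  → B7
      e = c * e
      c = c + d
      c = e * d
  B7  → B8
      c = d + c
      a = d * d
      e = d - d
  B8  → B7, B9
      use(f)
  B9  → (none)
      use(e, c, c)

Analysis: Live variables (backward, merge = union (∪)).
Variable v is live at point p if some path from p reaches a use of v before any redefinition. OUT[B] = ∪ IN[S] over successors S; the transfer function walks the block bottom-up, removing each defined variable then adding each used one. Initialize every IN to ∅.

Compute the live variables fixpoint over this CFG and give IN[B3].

Answer: {a, c, d, e}

Trace:
Converged values:
  B0:   IN={a, c, d, e}   OUT={a, c, e}
  B1:   IN={a, c, e}   OUT={a, e}
  B2:   IN={a, e}   OUT={a, c, d, e}
  B3:   IN={a, c, d, e}   OUT={a, c, d, e, f}
  B4:   IN={a, c, d, e, f}   OUT={c, d, e}
  B5:   IN={c, d, e}   OUT={c, d, e, f}
  B6:   IN={c, d, e, f}   OUT={c, d, f}
  B7:   IN={c, d, f}   OUT={c, d, e, f}
  B8:   IN={c, d, e, f}   OUT={c, d, e, f}
  B9:   IN={c, e}   OUT={}

Merge at B3: OUT[B3] = IN[B4] = {a, c, d, e, f}
Applying B3's transfer function to that OUT value gives IN[B3] (row B3 above).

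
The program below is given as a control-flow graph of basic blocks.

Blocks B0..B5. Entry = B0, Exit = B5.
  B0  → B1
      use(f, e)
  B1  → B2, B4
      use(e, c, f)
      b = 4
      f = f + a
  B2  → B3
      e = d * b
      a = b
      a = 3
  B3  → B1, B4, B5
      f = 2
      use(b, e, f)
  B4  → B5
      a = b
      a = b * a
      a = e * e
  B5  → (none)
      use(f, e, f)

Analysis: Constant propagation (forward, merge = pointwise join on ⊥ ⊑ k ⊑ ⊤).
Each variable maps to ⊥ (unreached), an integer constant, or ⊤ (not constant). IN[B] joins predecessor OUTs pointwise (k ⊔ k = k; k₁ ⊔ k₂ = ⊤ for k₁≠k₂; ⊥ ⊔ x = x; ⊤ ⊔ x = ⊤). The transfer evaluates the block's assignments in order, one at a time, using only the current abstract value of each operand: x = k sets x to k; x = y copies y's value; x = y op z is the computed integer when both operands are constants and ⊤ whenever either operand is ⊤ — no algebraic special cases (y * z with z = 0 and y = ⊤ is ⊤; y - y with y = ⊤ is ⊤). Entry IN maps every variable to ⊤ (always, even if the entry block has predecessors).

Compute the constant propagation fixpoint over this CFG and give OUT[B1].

Fixpoint table:
  B0:   IN=(all ⊤)   OUT=(all ⊤)
  B1:   IN=(all ⊤)   OUT={b:4; rest ⊤}
  B2:   IN={b:4; rest ⊤}   OUT={a:3, b:4; rest ⊤}
  B3:   IN={a:3, b:4; rest ⊤}   OUT={a:3, b:4, f:2; rest ⊤}
  B4:   IN={b:4; rest ⊤}   OUT={b:4; rest ⊤}
  B5:   IN={b:4; rest ⊤}   OUT={b:4; rest ⊤}

Merge at B1: IN[B1] = OUT[B0] ⊔ OUT[B3] = {a: ⊤, b: ⊤, c: ⊤, d: ⊤, e: ⊤, f: ⊤}
Applying B1's transfer function to that IN value gives OUT[B1] (row B1 above).

Answer: {a: ⊤, b: 4, c: ⊤, d: ⊤, e: ⊤, f: ⊤}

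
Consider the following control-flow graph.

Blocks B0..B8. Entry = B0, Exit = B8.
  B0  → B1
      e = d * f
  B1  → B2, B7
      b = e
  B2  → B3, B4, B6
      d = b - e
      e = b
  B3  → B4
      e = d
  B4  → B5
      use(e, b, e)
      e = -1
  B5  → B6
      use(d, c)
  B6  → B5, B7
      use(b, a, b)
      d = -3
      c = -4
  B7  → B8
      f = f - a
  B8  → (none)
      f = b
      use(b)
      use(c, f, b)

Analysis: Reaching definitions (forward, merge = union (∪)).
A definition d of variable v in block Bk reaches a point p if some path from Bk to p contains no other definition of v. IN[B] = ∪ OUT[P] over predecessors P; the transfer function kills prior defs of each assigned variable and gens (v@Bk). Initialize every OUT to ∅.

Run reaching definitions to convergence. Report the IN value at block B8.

Answer: {b@B1, c@B6, d@B6, e@B0, e@B2, e@B4, f@B7}

Working:
Converged values:
  B0:  IN={}  OUT={e@B0}
  B1:  IN={e@B0}  OUT={b@B1, e@B0}
  B2:  IN={b@B1, e@B0}  OUT={b@B1, d@B2, e@B2}
  B3:  IN={b@B1, d@B2, e@B2}  OUT={b@B1, d@B2, e@B3}
  B4:  IN={b@B1, d@B2, e@B2, e@B3}  OUT={b@B1, d@B2, e@B4}
  B5:  IN={b@B1, c@B6, d@B2, d@B6, e@B2, e@B4}  OUT={b@B1, c@B6, d@B2, d@B6, e@B2, e@B4}
  B6:  IN={b@B1, c@B6, d@B2, d@B6, e@B2, e@B4}  OUT={b@B1, c@B6, d@B6, e@B2, e@B4}
  B7:  IN={b@B1, c@B6, d@B6, e@B0, e@B2, e@B4}  OUT={b@B1, c@B6, d@B6, e@B0, e@B2, e@B4, f@B7}
  B8:  IN={b@B1, c@B6, d@B6, e@B0, e@B2, e@B4, f@B7}  OUT={b@B1, c@B6, d@B6, e@B0, e@B2, e@B4, f@B8}

Merge at B8: IN[B8] = OUT[B7] = {b@B1, c@B6, d@B6, e@B0, e@B2, e@B4, f@B7}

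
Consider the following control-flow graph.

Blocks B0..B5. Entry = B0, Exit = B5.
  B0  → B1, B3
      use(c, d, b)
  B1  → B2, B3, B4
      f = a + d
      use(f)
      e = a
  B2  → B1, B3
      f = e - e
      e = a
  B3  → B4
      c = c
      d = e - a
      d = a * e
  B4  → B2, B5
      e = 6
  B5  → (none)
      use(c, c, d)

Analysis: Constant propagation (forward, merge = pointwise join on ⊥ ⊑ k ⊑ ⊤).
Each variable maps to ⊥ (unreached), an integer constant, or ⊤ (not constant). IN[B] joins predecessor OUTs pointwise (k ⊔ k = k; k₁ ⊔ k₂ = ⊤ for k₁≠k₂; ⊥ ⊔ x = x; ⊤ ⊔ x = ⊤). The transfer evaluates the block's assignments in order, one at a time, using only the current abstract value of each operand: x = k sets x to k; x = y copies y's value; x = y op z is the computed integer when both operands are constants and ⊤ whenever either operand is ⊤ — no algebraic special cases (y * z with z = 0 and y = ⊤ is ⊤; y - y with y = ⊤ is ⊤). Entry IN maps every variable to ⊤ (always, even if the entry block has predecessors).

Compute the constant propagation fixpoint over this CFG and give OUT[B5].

Converged values:
  B0:  IN=(all ⊤)  OUT=(all ⊤)
  B1:  IN=(all ⊤)  OUT=(all ⊤)
  B2:  IN=(all ⊤)  OUT=(all ⊤)
  B3:  IN=(all ⊤)  OUT=(all ⊤)
  B4:  IN=(all ⊤)  OUT={e:6; rest ⊤}
  B5:  IN={e:6; rest ⊤}  OUT={e:6; rest ⊤}

Merge at B5: IN[B5] = OUT[B4] = {a: ⊤, b: ⊤, c: ⊤, d: ⊤, e: 6, f: ⊤}
Applying B5's transfer function to that IN value gives OUT[B5] (row B5 above).

Answer: {a: ⊤, b: ⊤, c: ⊤, d: ⊤, e: 6, f: ⊤}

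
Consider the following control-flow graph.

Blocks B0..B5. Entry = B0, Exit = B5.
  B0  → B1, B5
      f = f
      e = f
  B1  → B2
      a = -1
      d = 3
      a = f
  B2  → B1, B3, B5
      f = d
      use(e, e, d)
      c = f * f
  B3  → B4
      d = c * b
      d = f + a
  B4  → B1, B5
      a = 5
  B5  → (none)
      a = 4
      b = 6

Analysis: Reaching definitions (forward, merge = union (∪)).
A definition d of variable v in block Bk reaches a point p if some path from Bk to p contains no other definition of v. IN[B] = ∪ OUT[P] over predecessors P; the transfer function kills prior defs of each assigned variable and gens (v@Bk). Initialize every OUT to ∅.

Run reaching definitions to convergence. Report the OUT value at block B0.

Per-block solution:
  B0:  IN={}  OUT={e@B0, f@B0}
  B1:  IN={a@B1, a@B4, c@B2, d@B1, d@B3, e@B0, f@B0, f@B2}  OUT={a@B1, c@B2, d@B1, e@B0, f@B0, f@B2}
  B2:  IN={a@B1, c@B2, d@B1, e@B0, f@B0, f@B2}  OUT={a@B1, c@B2, d@B1, e@B0, f@B2}
  B3:  IN={a@B1, c@B2, d@B1, e@B0, f@B2}  OUT={a@B1, c@B2, d@B3, e@B0, f@B2}
  B4:  IN={a@B1, c@B2, d@B3, e@B0, f@B2}  OUT={a@B4, c@B2, d@B3, e@B0, f@B2}
  B5:  IN={a@B1, a@B4, c@B2, d@B1, d@B3, e@B0, f@B0, f@B2}  OUT={a@B5, b@B5, c@B2, d@B1, d@B3, e@B0, f@B0, f@B2}

B0 is the boundary node: IN[B0] = {}
Applying B0's transfer function to that IN value gives OUT[B0] (row B0 above).

Answer: {e@B0, f@B0}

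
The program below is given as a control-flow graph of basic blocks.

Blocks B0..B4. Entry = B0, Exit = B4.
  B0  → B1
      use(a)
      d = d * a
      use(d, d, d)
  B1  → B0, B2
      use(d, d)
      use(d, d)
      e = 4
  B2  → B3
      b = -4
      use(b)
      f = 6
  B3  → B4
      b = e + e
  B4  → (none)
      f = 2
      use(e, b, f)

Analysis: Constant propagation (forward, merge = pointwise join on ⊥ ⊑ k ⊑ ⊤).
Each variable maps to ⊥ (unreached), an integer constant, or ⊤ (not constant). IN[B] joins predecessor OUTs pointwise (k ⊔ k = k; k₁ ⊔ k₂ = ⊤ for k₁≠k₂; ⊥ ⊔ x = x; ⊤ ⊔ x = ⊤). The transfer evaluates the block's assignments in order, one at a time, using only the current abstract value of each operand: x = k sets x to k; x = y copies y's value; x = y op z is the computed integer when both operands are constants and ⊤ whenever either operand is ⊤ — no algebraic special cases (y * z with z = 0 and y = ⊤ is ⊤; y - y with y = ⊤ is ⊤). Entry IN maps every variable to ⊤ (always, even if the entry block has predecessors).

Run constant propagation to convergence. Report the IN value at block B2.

Fixpoint table:
  B0:   IN=(all ⊤)   OUT=(all ⊤)
  B1:   IN=(all ⊤)   OUT={e:4; rest ⊤}
  B2:   IN={e:4; rest ⊤}   OUT={b:-4, e:4, f:6; rest ⊤}
  B3:   IN={b:-4, e:4, f:6; rest ⊤}   OUT={b:8, e:4, f:6; rest ⊤}
  B4:   IN={b:8, e:4, f:6; rest ⊤}   OUT={b:8, e:4, f:2; rest ⊤}

Merge at B2: IN[B2] = OUT[B1] = {a: ⊤, b: ⊤, c: ⊤, d: ⊤, e: 4, f: ⊤}

Answer: {a: ⊤, b: ⊤, c: ⊤, d: ⊤, e: 4, f: ⊤}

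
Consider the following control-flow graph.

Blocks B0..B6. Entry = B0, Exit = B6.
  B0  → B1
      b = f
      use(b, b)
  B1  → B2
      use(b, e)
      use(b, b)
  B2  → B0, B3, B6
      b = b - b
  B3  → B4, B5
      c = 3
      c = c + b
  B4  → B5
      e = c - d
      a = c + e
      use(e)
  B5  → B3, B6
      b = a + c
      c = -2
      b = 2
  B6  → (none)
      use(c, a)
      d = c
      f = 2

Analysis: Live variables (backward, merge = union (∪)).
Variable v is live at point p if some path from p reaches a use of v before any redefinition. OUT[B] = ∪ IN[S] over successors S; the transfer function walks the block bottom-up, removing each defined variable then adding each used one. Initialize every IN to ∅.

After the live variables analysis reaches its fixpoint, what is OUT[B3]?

Answer: {a, c, d}

Trace:
Fixpoint table:
  B0:  IN={a, c, d, e, f}  OUT={a, b, c, d, e, f}
  B1:  IN={a, b, c, d, e, f}  OUT={a, b, c, d, e, f}
  B2:  IN={a, b, c, d, e, f}  OUT={a, b, c, d, e, f}
  B3:  IN={a, b, d}  OUT={a, c, d}
  B4:  IN={c, d}  OUT={a, c, d}
  B5:  IN={a, c, d}  OUT={a, b, c, d}
  B6:  IN={a, c}  OUT={}

Merge at B3: OUT[B3] = IN[B4] ⊔ IN[B5] = {a, c, d}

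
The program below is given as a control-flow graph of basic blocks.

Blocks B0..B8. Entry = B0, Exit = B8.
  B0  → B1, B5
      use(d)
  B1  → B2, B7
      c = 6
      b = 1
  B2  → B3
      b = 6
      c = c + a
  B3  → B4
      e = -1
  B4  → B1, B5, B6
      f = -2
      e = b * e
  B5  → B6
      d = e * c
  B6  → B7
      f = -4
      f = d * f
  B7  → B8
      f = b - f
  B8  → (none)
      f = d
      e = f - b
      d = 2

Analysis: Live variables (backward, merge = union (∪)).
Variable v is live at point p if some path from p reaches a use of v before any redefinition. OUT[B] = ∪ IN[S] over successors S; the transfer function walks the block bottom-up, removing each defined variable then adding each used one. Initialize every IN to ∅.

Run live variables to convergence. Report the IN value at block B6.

Fixpoint table:
  B0: | IN={a, b, c, d, e, f} | OUT={a, b, c, d, e, f}
  B1: | IN={a, d, f} | OUT={a, b, c, d, f}
  B2: | IN={a, c, d} | OUT={a, b, c, d}
  B3: | IN={a, b, c, d} | OUT={a, b, c, d, e}
  B4: | IN={a, b, c, d, e} | OUT={a, b, c, d, e, f}
  B5: | IN={b, c, e} | OUT={b, d}
  B6: | IN={b, d} | OUT={b, d, f}
  B7: | IN={b, d, f} | OUT={b, d}
  B8: | IN={b, d} | OUT={}

Merge at B6: OUT[B6] = IN[B7] = {b, d, f}
Applying B6's transfer function to that OUT value gives IN[B6] (row B6 above).

Answer: {b, d}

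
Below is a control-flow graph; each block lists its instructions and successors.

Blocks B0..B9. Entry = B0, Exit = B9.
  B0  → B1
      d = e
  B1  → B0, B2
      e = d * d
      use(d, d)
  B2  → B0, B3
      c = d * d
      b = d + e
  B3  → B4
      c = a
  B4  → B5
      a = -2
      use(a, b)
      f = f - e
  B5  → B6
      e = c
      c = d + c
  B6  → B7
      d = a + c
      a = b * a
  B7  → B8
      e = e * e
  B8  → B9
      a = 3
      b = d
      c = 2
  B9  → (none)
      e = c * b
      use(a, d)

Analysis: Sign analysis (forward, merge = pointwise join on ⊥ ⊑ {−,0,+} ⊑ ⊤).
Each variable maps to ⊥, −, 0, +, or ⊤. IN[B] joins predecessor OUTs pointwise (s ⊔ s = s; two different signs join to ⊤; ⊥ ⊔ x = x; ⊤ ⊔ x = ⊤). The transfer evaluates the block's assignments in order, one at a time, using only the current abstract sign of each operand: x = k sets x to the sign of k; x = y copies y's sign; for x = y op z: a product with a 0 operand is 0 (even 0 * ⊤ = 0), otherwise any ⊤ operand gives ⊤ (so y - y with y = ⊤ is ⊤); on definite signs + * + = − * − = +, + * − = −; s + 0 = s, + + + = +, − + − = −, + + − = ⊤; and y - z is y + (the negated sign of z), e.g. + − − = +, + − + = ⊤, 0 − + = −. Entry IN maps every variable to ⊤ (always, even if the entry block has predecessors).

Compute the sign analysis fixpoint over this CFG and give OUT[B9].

Answer: {a: +, b: ⊤, c: +, d: ⊤, e: ⊤, f: ⊤}

Derivation:
Per-block solution:
  B0:   IN=(all ⊤)   OUT=(all ⊤)
  B1:   IN=(all ⊤)   OUT=(all ⊤)
  B2:   IN=(all ⊤)   OUT=(all ⊤)
  B3:   IN=(all ⊤)   OUT=(all ⊤)
  B4:   IN=(all ⊤)   OUT={a:-; rest ⊤}
  B5:   IN={a:-; rest ⊤}   OUT={a:-; rest ⊤}
  B6:   IN={a:-; rest ⊤}   OUT=(all ⊤)
  B7:   IN=(all ⊤)   OUT=(all ⊤)
  B8:   IN=(all ⊤)   OUT={a:+, c:+; rest ⊤}
  B9:   IN={a:+, c:+; rest ⊤}   OUT={a:+, c:+; rest ⊤}

Merge at B9: IN[B9] = OUT[B8] = {a: +, b: ⊤, c: +, d: ⊤, e: ⊤, f: ⊤}
Applying B9's transfer function to that IN value gives OUT[B9] (row B9 above).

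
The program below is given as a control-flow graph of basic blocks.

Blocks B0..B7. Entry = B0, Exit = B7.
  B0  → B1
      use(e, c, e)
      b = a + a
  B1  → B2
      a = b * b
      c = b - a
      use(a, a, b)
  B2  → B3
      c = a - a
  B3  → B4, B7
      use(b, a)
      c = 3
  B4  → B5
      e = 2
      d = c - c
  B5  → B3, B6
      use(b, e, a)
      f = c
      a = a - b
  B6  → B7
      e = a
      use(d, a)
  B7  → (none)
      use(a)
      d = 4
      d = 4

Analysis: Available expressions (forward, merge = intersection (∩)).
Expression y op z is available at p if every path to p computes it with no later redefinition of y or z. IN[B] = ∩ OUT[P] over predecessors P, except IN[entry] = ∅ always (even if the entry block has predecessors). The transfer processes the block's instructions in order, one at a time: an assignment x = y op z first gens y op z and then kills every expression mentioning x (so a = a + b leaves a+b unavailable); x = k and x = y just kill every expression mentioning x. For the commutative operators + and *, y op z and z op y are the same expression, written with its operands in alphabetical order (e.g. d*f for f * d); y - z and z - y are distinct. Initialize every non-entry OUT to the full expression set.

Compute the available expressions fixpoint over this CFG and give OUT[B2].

Answer: {a-a, b*b, b-a}

Working:
Converged values:
  B0:  IN={}  OUT={a+a}
  B1:  IN={a+a}  OUT={b*b, b-a}
  B2:  IN={b*b, b-a}  OUT={a-a, b*b, b-a}
  B3:  IN={b*b}  OUT={b*b}
  B4:  IN={b*b}  OUT={b*b, c-c}
  B5:  IN={b*b, c-c}  OUT={b*b, c-c}
  B6:  IN={b*b, c-c}  OUT={b*b, c-c}
  B7:  IN={b*b}  OUT={b*b}

Merge at B2: IN[B2] = OUT[B1] = {b*b, b-a}
Applying B2's transfer function to that IN value gives OUT[B2] (row B2 above).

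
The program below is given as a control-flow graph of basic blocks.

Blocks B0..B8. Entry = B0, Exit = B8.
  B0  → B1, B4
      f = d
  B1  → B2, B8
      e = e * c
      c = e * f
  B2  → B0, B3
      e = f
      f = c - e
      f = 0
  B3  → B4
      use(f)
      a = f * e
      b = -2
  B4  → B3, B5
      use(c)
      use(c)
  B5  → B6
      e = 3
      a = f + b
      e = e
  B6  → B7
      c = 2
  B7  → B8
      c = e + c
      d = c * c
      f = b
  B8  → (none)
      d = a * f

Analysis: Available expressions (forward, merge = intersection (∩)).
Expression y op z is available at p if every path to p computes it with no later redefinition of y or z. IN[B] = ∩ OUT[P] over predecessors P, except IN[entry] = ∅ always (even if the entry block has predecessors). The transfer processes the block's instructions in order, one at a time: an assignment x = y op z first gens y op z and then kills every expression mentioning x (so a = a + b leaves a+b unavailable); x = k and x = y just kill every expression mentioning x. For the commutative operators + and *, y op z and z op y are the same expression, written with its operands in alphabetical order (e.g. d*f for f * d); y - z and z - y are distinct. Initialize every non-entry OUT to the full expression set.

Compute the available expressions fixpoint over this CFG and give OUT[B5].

Answer: {b+f}

Derivation:
Per-block solution:
  B0:  IN={}  OUT={}
  B1:  IN={}  OUT={e*f}
  B2:  IN={e*f}  OUT={c-e}
  B3:  IN={}  OUT={e*f}
  B4:  IN={}  OUT={}
  B5:  IN={}  OUT={b+f}
  B6:  IN={b+f}  OUT={b+f}
  B7:  IN={b+f}  OUT={c*c}
  B8:  IN={}  OUT={a*f}

Merge at B5: IN[B5] = OUT[B4] = {}
Applying B5's transfer function to that IN value gives OUT[B5] (row B5 above).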